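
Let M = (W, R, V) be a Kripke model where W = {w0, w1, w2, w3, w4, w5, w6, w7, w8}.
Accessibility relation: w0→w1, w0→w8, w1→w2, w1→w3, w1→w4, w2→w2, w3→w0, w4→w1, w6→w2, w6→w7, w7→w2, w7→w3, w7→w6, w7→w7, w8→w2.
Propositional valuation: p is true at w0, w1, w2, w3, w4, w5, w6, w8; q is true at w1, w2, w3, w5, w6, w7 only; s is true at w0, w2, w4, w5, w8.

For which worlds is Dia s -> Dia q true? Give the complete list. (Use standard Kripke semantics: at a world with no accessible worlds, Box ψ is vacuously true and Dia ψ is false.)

w0, w1, w2, w4, w5, w6, w7, w8

Recall that Dia ψ holds at a world iff ψ holds at some accessible world.
Let φ = Dia s -> Dia q. Evaluate φ at each world:
  w0 (successors {w1, w8}): φ is true.
  w1 (successors {w2, w3, w4}): φ is true.
  w2 (successors {w2}): φ is true.
  w3 (successors {w0}): φ is false.
  w4 (successors {w1}): φ is true.
  w5 (successors ∅): φ is true.
  w6 (successors {w2, w7}): φ is true.
  w7 (successors {w2, w3, w6, w7}): φ is true.
  w8 (successors {w2}): φ is true.
For instance, at w6:
  At w6: Dia s is true, Dia q is true, so Dia s -> Dia q is true.
    At w6: Dia s requires s at some successor in {w2, w7}.
      s holds at w2, so Dia s is true at w6.
    At w6: Dia q requires q at some successor in {w2, w7}.
      q holds at w2, so Dia q is true at w6.
Satisfying worlds: {w0, w1, w2, w4, w5, w6, w7, w8}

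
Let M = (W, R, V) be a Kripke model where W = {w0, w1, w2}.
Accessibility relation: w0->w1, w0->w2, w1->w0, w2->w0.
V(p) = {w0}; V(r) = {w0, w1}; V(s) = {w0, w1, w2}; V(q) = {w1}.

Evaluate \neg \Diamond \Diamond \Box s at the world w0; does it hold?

No

At w0: \Diamond \Diamond \Box s is true, so \neg \Diamond \Diamond \Box s is false.
  At w0: \Diamond \Diamond \Box s requires \Diamond \Box s at some successor in {w1, w2}.
    \Diamond \Box s holds at w1, so \Diamond \Diamond \Box s is true at w0.
      At w1: \Diamond \Box s requires \Box s at some successor in {w0}.
        \Box s holds at w0, so \Diamond \Box s is true at w1.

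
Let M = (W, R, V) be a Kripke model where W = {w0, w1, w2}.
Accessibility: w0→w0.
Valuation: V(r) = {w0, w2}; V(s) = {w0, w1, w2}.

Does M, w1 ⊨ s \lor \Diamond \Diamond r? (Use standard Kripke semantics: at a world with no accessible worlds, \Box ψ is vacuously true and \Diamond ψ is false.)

Recall that \Diamond ψ holds at a world iff ψ holds at some accessible world.
At w1: s is true, \Diamond \Diamond r is false, so s \lor \Diamond \Diamond r is true.
  At w1: no accessible worlds, so \Diamond \Diamond r is false.

Yes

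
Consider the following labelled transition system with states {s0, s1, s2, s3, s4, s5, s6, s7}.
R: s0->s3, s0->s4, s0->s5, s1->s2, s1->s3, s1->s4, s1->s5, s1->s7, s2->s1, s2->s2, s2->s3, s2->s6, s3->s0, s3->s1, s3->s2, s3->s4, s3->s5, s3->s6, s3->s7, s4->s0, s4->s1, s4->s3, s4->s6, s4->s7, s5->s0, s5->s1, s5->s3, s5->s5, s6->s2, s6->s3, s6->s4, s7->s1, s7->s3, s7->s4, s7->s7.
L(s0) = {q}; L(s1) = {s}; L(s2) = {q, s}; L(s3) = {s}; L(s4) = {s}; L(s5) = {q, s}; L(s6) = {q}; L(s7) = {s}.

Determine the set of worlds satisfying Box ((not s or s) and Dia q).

Let φ = Box ((not s or s) and Dia q). Evaluate φ at each world:
  s0 (successors {s3, s4, s5}): φ is true.
  s1 (successors {s2, s3, s4, s5, s7}): φ is false.
  s2 (successors {s1, s2, s3, s6}): φ is true.
  s3 (successors {s0, s1, s2, s4, s5, s6, s7}): φ is false.
  s4 (successors {s0, s1, s3, s6, s7}): φ is false.
  s5 (successors {s0, s1, s3, s5}): φ is true.
  s6 (successors {s2, s3, s4}): φ is true.
  s7 (successors {s1, s3, s4, s7}): φ is false.
For instance, at s0:
  At s0: Box ((not s or s) and Dia q) requires (not s or s) and Dia q at every successor {s3, s4, s5}.
      At s3: not s or s is true, Dia q is true, so (not s or s) and Dia q is true.
      At s4: not s or s is true, Dia q is true, so (not s or s) and Dia q is true.
      At s5: not s or s is true, Dia q is true, so (not s or s) and Dia q is true.
  So Box ((not s or s) and Dia q) is true at s0.
Satisfying worlds: {s0, s2, s5, s6}

s0, s2, s5, s6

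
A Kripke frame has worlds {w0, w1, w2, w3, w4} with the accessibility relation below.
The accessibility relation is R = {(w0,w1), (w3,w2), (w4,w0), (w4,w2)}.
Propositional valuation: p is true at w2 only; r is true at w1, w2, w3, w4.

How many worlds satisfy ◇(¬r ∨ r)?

3

Let φ = ◇(¬r ∨ r). Evaluate φ at each world:
  w0 (successors {w1}): φ is true.
  w1 (successors ∅): φ is false.
  w2 (successors ∅): φ is false.
  w3 (successors {w2}): φ is true.
  w4 (successors {w0, w2}): φ is true.
For instance, at w3:
  At w3: ◇(¬r ∨ r) requires ¬r ∨ r at some successor in {w2}.
    ¬r ∨ r holds at w2, so ◇(¬r ∨ r) is true at w3.
Satisfying worlds: {w0, w3, w4}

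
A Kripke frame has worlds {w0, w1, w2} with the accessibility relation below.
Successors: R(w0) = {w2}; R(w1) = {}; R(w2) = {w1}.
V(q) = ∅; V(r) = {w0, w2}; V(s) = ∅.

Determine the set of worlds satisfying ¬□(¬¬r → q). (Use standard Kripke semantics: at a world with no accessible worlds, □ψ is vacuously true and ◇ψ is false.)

w0

Recall that □ψ holds at a world iff ψ holds at every accessible world, and ◇ψ holds iff ψ holds at some accessible world.
Let φ = ¬□(¬¬r → q). Evaluate φ at each world:
  w0 (successors {w2}): φ is true.
  w1 (successors ∅): φ is false.
  w2 (successors {w1}): φ is false.
For instance, at w2:
  At w2: □(¬¬r → q) is true, so ¬□(¬¬r → q) is false.
    At w2: □(¬¬r → q) requires ¬¬r → q at every successor {w1}.
      At w1: ¬¬r → q is true.
    So □(¬¬r → q) is true at w2.
Satisfying worlds: {w0}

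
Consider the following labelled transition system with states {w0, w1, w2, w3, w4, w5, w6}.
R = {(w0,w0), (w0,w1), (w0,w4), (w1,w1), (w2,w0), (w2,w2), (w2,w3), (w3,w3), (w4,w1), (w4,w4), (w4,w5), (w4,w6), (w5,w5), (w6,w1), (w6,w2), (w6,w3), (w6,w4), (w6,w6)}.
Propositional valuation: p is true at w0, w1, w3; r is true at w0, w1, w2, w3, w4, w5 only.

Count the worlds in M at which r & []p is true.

Let φ = r & []p. Evaluate φ at each world:
  w0 (successors {w0, w1, w4}): φ is false.
  w1 (successors {w1}): φ is true.
  w2 (successors {w0, w2, w3}): φ is false.
  w3 (successors {w3}): φ is true.
  w4 (successors {w1, w4, w5, w6}): φ is false.
  w5 (successors {w5}): φ is false.
  w6 (successors {w1, w2, w3, w4, w6}): φ is false.
For instance, at w4:
  At w4: r is true, []p is false, so r & []p is false.
    At w4: []p requires p at every successor {w1, w4, w5, w6}.
      p fails at w4, so []p is false at w4.
Satisfying worlds: {w1, w3}

2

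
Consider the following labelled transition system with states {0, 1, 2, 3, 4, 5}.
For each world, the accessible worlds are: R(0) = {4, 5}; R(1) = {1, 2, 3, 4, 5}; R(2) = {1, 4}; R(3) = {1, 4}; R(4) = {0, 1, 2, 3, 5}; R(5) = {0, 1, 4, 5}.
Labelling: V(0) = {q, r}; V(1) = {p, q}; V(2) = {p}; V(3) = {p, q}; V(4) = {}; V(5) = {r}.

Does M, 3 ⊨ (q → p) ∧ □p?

No

At 3: q → p is true, □p is false, so (q → p) ∧ □p is false.
  At 3: □p requires p at every successor {1, 4}.
    p fails at 4, so □p is false at 3.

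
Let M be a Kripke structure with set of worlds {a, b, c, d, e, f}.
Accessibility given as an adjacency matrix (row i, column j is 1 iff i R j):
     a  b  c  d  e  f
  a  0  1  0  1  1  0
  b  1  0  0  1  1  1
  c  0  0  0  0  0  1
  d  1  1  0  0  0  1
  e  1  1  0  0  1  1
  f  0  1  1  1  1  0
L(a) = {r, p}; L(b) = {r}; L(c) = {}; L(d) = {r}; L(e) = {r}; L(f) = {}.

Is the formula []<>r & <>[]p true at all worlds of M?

Let φ = []<>r & <>[]p. Evaluate φ at each world:
  a (successors {b, d, e}): φ is false.
  b (successors {a, d, e, f}): φ is false.
  c (successors {f}): φ is false.
  d (successors {a, b, f}): φ is false.
  e (successors {a, b, e, f}): φ is false.
  f (successors {b, c, d, e}): φ is false.
Detail at a (counterexample):
  At a: []<>r is true, <>[]p is false, so []<>r & <>[]p is false.
    At a: []<>r requires <>r at every successor {b, d, e}.
      At b: <>r is true.
      At d: <>r is true.
      At e: <>r is true.
    So []<>r is true at a.
    At a: <>[]p requires []p at some successor in {b, d, e}.
      At b: []p is false.
      At d: []p is false.
      At e: []p is false.
    So <>[]p is false at a.

No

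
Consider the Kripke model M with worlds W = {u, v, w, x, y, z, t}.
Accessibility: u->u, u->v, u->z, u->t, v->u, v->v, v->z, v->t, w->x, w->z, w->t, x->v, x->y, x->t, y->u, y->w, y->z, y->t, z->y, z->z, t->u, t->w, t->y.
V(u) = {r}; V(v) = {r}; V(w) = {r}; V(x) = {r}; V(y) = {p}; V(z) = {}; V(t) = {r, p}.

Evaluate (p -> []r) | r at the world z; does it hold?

Yes

At z: p -> []r is true, r is false, so (p -> []r) | r is true.
  At z: p is false, []r is false, so p -> []r is true.
    At z: []r requires r at every successor {y, z}.
      r fails at y, so []r is false at z.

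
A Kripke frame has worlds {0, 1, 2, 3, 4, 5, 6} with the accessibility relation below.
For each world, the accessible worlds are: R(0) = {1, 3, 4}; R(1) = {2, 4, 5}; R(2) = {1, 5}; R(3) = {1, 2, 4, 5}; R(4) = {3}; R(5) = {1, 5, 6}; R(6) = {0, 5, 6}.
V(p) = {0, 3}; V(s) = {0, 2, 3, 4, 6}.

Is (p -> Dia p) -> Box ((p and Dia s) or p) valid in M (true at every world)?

Recall that Box ψ holds at a world iff ψ holds at every accessible world, and Dia ψ holds iff ψ holds at some accessible world.
Let φ = (p -> Dia p) -> Box ((p and Dia s) or p). Evaluate φ at each world:
  0 (successors {1, 3, 4}): φ is false.
  1 (successors {2, 4, 5}): φ is false.
  2 (successors {1, 5}): φ is false.
  3 (successors {1, 2, 4, 5}): φ is true.
  4 (successors {3}): φ is true.
  5 (successors {1, 5, 6}): φ is false.
  6 (successors {0, 5, 6}): φ is false.
Detail at 0 (counterexample):
  At 0: p -> Dia p is true, Box ((p and Dia s) or p) is false, so (p -> Dia p) -> Box ((p and Dia s) or p) is false.
    At 0: p is true, Dia p is true, so p -> Dia p is true.
      At 0: Dia p requires p at some successor in {1, 3, 4}.
        p holds at 3, so Dia p is true at 0.
    At 0: Box ((p and Dia s) or p) requires (p and Dia s) or p at every successor {1, 3, 4}.
      (p and Dia s) or p fails at 1, so Box ((p and Dia s) or p) is false at 0.

No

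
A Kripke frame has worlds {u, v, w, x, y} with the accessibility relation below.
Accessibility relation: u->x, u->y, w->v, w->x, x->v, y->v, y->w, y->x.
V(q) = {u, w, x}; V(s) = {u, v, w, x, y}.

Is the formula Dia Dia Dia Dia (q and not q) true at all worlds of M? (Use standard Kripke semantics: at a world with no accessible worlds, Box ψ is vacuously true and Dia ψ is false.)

No

Recall that Dia ψ holds at a world iff ψ holds at some accessible world.
Let φ = Dia Dia Dia Dia (q and not q). Evaluate φ at each world:
  u (successors {x, y}): φ is false.
  v (successors ∅): φ is false.
  w (successors {v, x}): φ is false.
  x (successors {v}): φ is false.
  y (successors {v, w, x}): φ is false.
Detail at u (counterexample):
  At u: Dia Dia Dia Dia (q and not q) requires Dia Dia Dia (q and not q) at some successor in {x, y}.
    At x: Dia Dia Dia (q and not q) is false.
    At y: Dia Dia Dia (q and not q) is false.
  So Dia Dia Dia Dia (q and not q) is false at u.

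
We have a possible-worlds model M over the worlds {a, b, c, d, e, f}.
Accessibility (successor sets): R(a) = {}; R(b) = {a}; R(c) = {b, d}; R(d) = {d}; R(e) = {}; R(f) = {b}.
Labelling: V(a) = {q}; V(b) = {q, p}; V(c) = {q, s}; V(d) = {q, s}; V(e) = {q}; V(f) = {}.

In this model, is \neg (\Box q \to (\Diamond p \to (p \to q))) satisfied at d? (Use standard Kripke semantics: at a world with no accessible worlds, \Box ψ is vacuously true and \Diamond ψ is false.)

No

At d: \Box q \to (\Diamond p \to (p \to q)) is true, so \neg (\Box q \to (\Diamond p \to (p \to q))) is false.
  At d: \Box q is true, \Diamond p \to (p \to q) is true, so \Box q \to (\Diamond p \to (p \to q)) is true.
    At d: \Box q requires q at every successor {d}.
      At d: q is true.
    So \Box q is true at d.
    At d: \Diamond p is false, p \to q is true, so \Diamond p \to (p \to q) is true.
      At d: \Diamond p requires p at some successor in {d}.
        At d: p is false.
      So \Diamond p is false at d.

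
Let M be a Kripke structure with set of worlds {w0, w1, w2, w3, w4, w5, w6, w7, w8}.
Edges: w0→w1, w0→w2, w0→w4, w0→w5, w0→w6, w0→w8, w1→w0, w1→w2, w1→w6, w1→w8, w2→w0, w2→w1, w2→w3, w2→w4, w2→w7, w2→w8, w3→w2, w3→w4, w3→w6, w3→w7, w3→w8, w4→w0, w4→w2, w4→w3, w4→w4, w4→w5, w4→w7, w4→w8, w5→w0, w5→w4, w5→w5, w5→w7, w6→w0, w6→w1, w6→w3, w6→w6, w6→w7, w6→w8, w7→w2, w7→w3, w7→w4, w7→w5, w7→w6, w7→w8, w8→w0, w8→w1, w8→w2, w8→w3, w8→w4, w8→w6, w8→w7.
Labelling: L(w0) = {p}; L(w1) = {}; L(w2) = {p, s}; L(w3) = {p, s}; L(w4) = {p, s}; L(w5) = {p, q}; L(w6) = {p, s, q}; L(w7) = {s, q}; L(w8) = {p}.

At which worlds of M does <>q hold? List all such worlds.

w0, w1, w2, w3, w4, w5, w6, w7, w8

Let φ = <>q. Evaluate φ at each world:
  w0 (successors {w1, w2, w4, w5, w6, w8}): φ is true.
  w1 (successors {w0, w2, w6, w8}): φ is true.
  w2 (successors {w0, w1, w3, w4, w7, w8}): φ is true.
  w3 (successors {w2, w4, w6, w7, w8}): φ is true.
  w4 (successors {w0, w2, w3, w4, w5, w7, w8}): φ is true.
  w5 (successors {w0, w4, w5, w7}): φ is true.
  w6 (successors {w0, w1, w3, w6, w7, w8}): φ is true.
  w7 (successors {w2, w3, w4, w5, w6, w8}): φ is true.
  w8 (successors {w0, w1, w2, w3, w4, w6, w7}): φ is true.
For instance, at w7:
  At w7: <>q requires q at some successor in {w2, w3, w4, w5, w6, w8}.
    q holds at w5, so <>q is true at w7.
Satisfying worlds: {w0, w1, w2, w3, w4, w5, w6, w7, w8}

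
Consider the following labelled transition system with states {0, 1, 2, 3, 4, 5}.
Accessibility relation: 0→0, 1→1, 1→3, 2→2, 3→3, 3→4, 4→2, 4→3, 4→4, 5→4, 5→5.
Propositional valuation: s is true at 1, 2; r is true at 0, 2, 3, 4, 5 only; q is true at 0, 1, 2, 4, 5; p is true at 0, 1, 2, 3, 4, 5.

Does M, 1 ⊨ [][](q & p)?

Recall that []ψ holds at a world iff ψ holds at every accessible world, and <>ψ holds iff ψ holds at some accessible world.
At 1: [][](q & p) requires [](q & p) at every successor {1, 3}.
  [](q & p) fails at 1, so [][](q & p) is false at 1.
    At 1: [](q & p) requires q & p at every successor {1, 3}.
      q & p fails at 3, so [](q & p) is false at 1.

No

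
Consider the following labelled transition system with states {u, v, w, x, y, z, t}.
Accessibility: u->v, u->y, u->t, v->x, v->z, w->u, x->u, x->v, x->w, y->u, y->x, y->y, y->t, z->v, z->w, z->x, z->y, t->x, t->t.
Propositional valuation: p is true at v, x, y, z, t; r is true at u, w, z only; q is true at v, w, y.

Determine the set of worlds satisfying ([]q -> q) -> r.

u, w, z

Let φ = ([]q -> q) -> r. Evaluate φ at each world:
  u (successors {v, y, t}): φ is true.
  v (successors {x, z}): φ is false.
  w (successors {u}): φ is true.
  x (successors {u, v, w}): φ is false.
  y (successors {u, x, y, t}): φ is false.
  z (successors {v, w, x, y}): φ is true.
  t (successors {x, t}): φ is false.
For instance, at v:
  At v: []q -> q is true, r is false, so ([]q -> q) -> r is false.
    At v: []q is false, q is true, so []q -> q is true.
      At v: []q requires q at every successor {x, z}.
        q fails at x, so []q is false at v.
Satisfying worlds: {u, w, z}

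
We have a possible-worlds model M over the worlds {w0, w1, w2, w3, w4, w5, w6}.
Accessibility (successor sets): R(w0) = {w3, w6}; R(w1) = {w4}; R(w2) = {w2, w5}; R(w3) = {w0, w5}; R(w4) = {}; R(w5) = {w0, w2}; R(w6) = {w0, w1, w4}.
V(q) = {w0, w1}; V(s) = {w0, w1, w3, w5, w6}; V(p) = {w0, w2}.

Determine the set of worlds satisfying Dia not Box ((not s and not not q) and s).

w0, w2, w3, w5, w6

Recall that Box ψ holds at a world iff ψ holds at every accessible world, and Dia ψ holds iff ψ holds at some accessible world.
Let φ = Dia not Box ((not s and not not q) and s). Evaluate φ at each world:
  w0 (successors {w3, w6}): φ is true.
  w1 (successors {w4}): φ is false.
  w2 (successors {w2, w5}): φ is true.
  w3 (successors {w0, w5}): φ is true.
  w4 (successors ∅): φ is false.
  w5 (successors {w0, w2}): φ is true.
  w6 (successors {w0, w1, w4}): φ is true.
For instance, at w0:
  At w0: Dia not Box ((not s and not not q) and s) requires not Box ((not s and not not q) and s) at some successor in {w3, w6}.
    not Box ((not s and not not q) and s) holds at w3, so Dia not Box ((not s and not not q) and s) is true at w0.
      At w3: Box ((not s and not not q) and s) is false, so not Box ((not s and not not q) and s) is true.
Satisfying worlds: {w0, w2, w3, w5, w6}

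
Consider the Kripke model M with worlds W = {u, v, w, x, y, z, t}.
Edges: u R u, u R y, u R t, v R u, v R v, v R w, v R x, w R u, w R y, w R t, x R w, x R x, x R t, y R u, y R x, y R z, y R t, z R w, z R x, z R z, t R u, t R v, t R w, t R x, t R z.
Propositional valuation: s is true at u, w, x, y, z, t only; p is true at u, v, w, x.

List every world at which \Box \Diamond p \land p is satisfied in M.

u, v, w, x

Let φ = \Box \Diamond p \land p. Evaluate φ at each world:
  u (successors {u, y, t}): φ is true.
  v (successors {u, v, w, x}): φ is true.
  w (successors {u, y, t}): φ is true.
  x (successors {w, x, t}): φ is true.
  y (successors {u, x, z, t}): φ is false.
  z (successors {w, x, z}): φ is false.
  t (successors {u, v, w, x, z}): φ is false.
For instance, at y:
  At y: \Box \Diamond p is true, p is false, so \Box \Diamond p \land p is false.
    At y: \Box \Diamond p requires \Diamond p at every successor {u, x, z, t}.
      At u: \Diamond p is true.
      At x: \Diamond p is true.
      At z: \Diamond p is true.
      At t: \Diamond p is true.
    So \Box \Diamond p is true at y.
Satisfying worlds: {u, v, w, x}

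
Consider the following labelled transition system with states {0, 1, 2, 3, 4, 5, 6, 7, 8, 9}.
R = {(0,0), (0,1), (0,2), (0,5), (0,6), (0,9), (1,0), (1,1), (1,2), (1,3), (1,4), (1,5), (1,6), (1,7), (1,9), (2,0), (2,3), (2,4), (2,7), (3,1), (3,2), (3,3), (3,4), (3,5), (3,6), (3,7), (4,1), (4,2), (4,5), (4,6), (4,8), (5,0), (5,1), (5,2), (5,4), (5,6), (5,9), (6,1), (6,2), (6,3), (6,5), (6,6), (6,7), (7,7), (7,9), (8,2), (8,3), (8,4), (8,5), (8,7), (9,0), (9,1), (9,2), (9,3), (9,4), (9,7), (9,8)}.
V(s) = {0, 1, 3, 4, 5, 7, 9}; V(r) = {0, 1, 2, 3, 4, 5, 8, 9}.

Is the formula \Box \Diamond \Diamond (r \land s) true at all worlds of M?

Let φ = \Box \Diamond \Diamond (r \land s). Evaluate φ at each world:
  0 (successors {0, 1, 2, 5, 6, 9}): φ is true.
  1 (successors {0, 1, 2, 3, 4, 5, 6, 7, 9}): φ is true.
  2 (successors {0, 3, 4, 7}): φ is true.
  3 (successors {1, 2, 3, 4, 5, 6, 7}): φ is true.
  4 (successors {1, 2, 5, 6, 8}): φ is true.
  5 (successors {0, 1, 2, 4, 6, 9}): φ is true.
  6 (successors {1, 2, 3, 5, 6, 7}): φ is true.
  7 (successors {7, 9}): φ is true.
  8 (successors {2, 3, 4, 5, 7}): φ is true.
  9 (successors {0, 1, 2, 3, 4, 7, 8}): φ is true.
For instance, at 5:
  At 5: \Box \Diamond \Diamond (r \land s) requires \Diamond \Diamond (r \land s) at every successor {0, 1, 2, 4, 6, 9}.
    At 0: \Diamond \Diamond (r \land s) is true.
    At 1: \Diamond \Diamond (r \land s) is true.
    At 2: \Diamond \Diamond (r \land s) is true.
    At 4: \Diamond \Diamond (r \land s) is true.
    At 6: \Diamond \Diamond (r \land s) is true.
    At 9: \Diamond \Diamond (r \land s) is true.
  So \Box \Diamond \Diamond (r \land s) is true at 5.

Yes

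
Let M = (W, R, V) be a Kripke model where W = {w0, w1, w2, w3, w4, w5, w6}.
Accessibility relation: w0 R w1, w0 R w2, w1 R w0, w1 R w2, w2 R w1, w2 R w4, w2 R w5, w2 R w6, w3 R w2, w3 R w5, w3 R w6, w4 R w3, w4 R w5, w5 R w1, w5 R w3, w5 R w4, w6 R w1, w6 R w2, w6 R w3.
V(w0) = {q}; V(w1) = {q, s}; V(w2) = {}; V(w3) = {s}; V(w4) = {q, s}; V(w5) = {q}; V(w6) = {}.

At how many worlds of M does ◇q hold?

Recall that ◇ψ holds at a world iff ψ holds at some accessible world.
Let φ = ◇q. Evaluate φ at each world:
  w0 (successors {w1, w2}): φ is true.
  w1 (successors {w0, w2}): φ is true.
  w2 (successors {w1, w4, w5, w6}): φ is true.
  w3 (successors {w2, w5, w6}): φ is true.
  w4 (successors {w3, w5}): φ is true.
  w5 (successors {w1, w3, w4}): φ is true.
  w6 (successors {w1, w2, w3}): φ is true.
For instance, at w0:
  At w0: ◇q requires q at some successor in {w1, w2}.
    q holds at w1, so ◇q is true at w0.
Satisfying worlds: {w0, w1, w2, w3, w4, w5, w6}

7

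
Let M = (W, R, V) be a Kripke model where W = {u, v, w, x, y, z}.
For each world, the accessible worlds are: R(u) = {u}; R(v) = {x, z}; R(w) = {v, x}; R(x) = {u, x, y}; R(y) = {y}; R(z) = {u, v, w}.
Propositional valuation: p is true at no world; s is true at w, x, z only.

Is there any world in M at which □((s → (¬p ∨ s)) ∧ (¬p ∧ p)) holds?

Recall that □ψ holds at a world iff ψ holds at every accessible world, and ◇ψ holds iff ψ holds at some accessible world.
Let φ = □((s → (¬p ∨ s)) ∧ (¬p ∧ p)). Evaluate φ at each world:
  u (successors {u}): φ is false.
  v (successors {x, z}): φ is false.
  w (successors {v, x}): φ is false.
  x (successors {u, x, y}): φ is false.
  y (successors {y}): φ is false.
  z (successors {u, v, w}): φ is false.
For instance, at v:
  At v: □((s → (¬p ∨ s)) ∧ (¬p ∧ p)) requires (s → (¬p ∨ s)) ∧ (¬p ∧ p) at every successor {x, z}.
    (s → (¬p ∨ s)) ∧ (¬p ∧ p) fails at x, so □((s → (¬p ∨ s)) ∧ (¬p ∧ p)) is false at v.

No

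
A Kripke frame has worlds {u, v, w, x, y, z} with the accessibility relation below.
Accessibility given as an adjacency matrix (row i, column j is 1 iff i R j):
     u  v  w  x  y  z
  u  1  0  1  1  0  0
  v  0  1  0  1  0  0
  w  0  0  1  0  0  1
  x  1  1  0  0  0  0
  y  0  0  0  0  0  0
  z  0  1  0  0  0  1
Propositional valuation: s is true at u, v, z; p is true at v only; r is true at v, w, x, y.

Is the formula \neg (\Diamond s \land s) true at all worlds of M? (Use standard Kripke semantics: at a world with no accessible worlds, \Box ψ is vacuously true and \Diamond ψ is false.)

No

Recall that \Diamond ψ holds at a world iff ψ holds at some accessible world.
Let φ = \neg (\Diamond s \land s). Evaluate φ at each world:
  u (successors {u, w, x}): φ is false.
  v (successors {v, x}): φ is false.
  w (successors {w, z}): φ is true.
  x (successors {u, v}): φ is true.
  y (successors ∅): φ is true.
  z (successors {v, z}): φ is false.
Detail at u (counterexample):
  At u: \Diamond s \land s is true, so \neg (\Diamond s \land s) is false.
    At u: \Diamond s is true, s is true, so \Diamond s \land s is true.
      At u: \Diamond s requires s at some successor in {u, w, x}.
        s holds at u, so \Diamond s is true at u.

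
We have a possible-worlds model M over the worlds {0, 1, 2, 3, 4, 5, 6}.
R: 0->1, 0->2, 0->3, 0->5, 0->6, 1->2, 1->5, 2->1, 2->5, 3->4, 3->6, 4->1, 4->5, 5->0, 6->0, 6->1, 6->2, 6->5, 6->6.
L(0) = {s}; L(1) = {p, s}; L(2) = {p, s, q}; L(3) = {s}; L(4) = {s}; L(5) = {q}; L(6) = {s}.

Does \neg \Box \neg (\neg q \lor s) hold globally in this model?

Let φ = \neg \Box \neg (\neg q \lor s). Evaluate φ at each world:
  0 (successors {1, 2, 3, 5, 6}): φ is true.
  1 (successors {2, 5}): φ is true.
  2 (successors {1, 5}): φ is true.
  3 (successors {4, 6}): φ is true.
  4 (successors {1, 5}): φ is true.
  5 (successors {0}): φ is true.
  6 (successors {0, 1, 2, 5, 6}): φ is true.
For instance, at 5:
  At 5: \Box \neg (\neg q \lor s) is false, so \neg \Box \neg (\neg q \lor s) is true.
    At 5: \Box \neg (\neg q \lor s) requires \neg (\neg q \lor s) at every successor {0}.
      \neg (\neg q \lor s) fails at 0, so \Box \neg (\neg q \lor s) is false at 5.

Yes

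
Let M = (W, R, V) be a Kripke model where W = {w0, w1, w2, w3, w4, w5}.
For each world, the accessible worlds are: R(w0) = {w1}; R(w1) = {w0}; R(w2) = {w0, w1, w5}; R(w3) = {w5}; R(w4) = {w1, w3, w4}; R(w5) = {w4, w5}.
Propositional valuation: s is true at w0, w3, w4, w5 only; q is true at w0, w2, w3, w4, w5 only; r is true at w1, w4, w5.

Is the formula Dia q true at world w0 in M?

No

At w0: Dia q requires q at some successor in {w1}.
  At w1: q is false.
So Dia q is false at w0.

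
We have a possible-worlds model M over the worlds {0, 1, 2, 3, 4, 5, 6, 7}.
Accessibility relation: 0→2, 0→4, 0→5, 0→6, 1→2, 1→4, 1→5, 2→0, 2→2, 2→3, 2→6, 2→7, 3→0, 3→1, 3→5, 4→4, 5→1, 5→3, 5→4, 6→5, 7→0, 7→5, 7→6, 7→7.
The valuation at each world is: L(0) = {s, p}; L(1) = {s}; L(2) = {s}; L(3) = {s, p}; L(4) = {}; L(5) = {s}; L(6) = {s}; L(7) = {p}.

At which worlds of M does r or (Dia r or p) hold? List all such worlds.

0, 3, 7

Recall that Dia ψ holds at a world iff ψ holds at some accessible world.
Let φ = r or (Dia r or p). Evaluate φ at each world:
  0 (successors {2, 4, 5, 6}): φ is true.
  1 (successors {2, 4, 5}): φ is false.
  2 (successors {0, 2, 3, 6, 7}): φ is false.
  3 (successors {0, 1, 5}): φ is true.
  4 (successors {4}): φ is false.
  5 (successors {1, 3, 4}): φ is false.
  6 (successors {5}): φ is false.
  7 (successors {0, 5, 6, 7}): φ is true.
For instance, at 6:
  At 6: r is false, Dia r or p is false, so r or (Dia r or p) is false.
    At 6: Dia r is false, p is false, so Dia r or p is false.
      At 6: Dia r requires r at some successor in {5}.
        At 5: r is false.
      So Dia r is false at 6.
Satisfying worlds: {0, 3, 7}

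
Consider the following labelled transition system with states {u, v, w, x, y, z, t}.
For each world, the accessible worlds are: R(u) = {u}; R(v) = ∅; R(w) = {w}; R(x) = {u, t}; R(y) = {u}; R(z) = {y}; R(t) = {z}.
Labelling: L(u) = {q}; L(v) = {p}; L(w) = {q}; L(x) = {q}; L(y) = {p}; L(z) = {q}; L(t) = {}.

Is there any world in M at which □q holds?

Let φ = □q. Evaluate φ at each world:
  u (successors {u}): φ is true.
  v (successors ∅): φ is true.
  w (successors {w}): φ is true.
  x (successors {u, t}): φ is false.
  y (successors {u}): φ is true.
  z (successors {y}): φ is false.
  t (successors {z}): φ is true.
Detail at u (witness):
  At u: □q requires q at every successor {u}.
    At u: q is true.
  So □q is true at u.

Yes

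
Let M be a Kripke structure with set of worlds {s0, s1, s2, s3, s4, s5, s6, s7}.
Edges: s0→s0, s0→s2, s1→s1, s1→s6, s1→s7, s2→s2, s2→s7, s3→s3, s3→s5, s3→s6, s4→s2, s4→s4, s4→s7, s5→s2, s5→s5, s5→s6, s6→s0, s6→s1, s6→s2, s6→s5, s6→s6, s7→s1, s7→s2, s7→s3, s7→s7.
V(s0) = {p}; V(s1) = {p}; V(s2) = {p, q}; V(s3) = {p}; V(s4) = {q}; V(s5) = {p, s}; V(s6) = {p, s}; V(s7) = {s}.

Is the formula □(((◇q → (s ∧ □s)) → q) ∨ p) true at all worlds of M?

Yes

Let φ = □(((◇q → (s ∧ □s)) → q) ∨ p). Evaluate φ at each world:
  s0 (successors {s0, s2}): φ is true.
  s1 (successors {s1, s6, s7}): φ is true.
  s2 (successors {s2, s7}): φ is true.
  s3 (successors {s3, s5, s6}): φ is true.
  s4 (successors {s2, s4, s7}): φ is true.
  s5 (successors {s2, s5, s6}): φ is true.
  s6 (successors {s0, s1, s2, s5, s6}): φ is true.
  s7 (successors {s1, s2, s3, s7}): φ is true.
For instance, at s1:
  At s1: □(((◇q → (s ∧ □s)) → q) ∨ p) requires ((◇q → (s ∧ □s)) → q) ∨ p at every successor {s1, s6, s7}.
      At s1: (◇q → (s ∧ □s)) → q is false, p is true, so ((◇q → (s ∧ □s)) → q) ∨ p is true.
      At s6: (◇q → (s ∧ □s)) → q is true, p is true, so ((◇q → (s ∧ □s)) → q) ∨ p is true.
      At s7: (◇q → (s ∧ □s)) → q is true, p is false, so ((◇q → (s ∧ □s)) → q) ∨ p is true.
  So □(((◇q → (s ∧ □s)) → q) ∨ p) is true at s1.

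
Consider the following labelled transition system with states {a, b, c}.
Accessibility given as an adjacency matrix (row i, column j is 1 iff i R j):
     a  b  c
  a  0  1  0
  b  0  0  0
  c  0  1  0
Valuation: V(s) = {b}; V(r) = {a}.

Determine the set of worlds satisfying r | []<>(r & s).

a, b

Let φ = r | []<>(r & s). Evaluate φ at each world:
  a (successors {b}): φ is true.
  b (successors ∅): φ is true.
  c (successors {b}): φ is false.
For instance, at a:
  At a: r is true, []<>(r & s) is false, so r | []<>(r & s) is true.
    At a: []<>(r & s) requires <>(r & s) at every successor {b}.
      <>(r & s) fails at b, so []<>(r & s) is false at a.
Satisfying worlds: {a, b}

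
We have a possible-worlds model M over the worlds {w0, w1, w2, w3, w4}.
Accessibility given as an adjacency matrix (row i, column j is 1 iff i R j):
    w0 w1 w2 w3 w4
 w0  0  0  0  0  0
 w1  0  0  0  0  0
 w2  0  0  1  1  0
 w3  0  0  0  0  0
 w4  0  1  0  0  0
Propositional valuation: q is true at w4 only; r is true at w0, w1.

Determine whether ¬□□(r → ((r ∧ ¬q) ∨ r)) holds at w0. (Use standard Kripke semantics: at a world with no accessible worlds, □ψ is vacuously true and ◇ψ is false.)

No

At w0: □□(r → ((r ∧ ¬q) ∨ r)) is true, so ¬□□(r → ((r ∧ ¬q) ∨ r)) is false.
  At w0: no accessible worlds, so □□(r → ((r ∧ ¬q) ∨ r)) holds vacuously.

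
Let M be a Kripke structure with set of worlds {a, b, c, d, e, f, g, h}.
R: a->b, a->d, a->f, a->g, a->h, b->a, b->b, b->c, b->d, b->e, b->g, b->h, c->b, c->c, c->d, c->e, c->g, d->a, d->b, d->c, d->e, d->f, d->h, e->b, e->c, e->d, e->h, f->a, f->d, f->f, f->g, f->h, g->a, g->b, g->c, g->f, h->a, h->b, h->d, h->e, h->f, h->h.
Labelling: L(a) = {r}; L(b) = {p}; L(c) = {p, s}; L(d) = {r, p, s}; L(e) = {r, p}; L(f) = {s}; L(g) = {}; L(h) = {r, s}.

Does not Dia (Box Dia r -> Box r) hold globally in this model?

Yes

Let φ = not Dia (Box Dia r -> Box r). Evaluate φ at each world:
  a (successors {b, d, f, g, h}): φ is true.
  b (successors {a, b, c, d, e, g, h}): φ is true.
  c (successors {b, c, d, e, g}): φ is true.
  d (successors {a, b, c, e, f, h}): φ is true.
  e (successors {b, c, d, h}): φ is true.
  f (successors {a, d, f, g, h}): φ is true.
  g (successors {a, b, c, f}): φ is true.
  h (successors {a, b, d, e, f, h}): φ is true.
For instance, at f:
  At f: Dia (Box Dia r -> Box r) is false, so not Dia (Box Dia r -> Box r) is true.
    At f: Dia (Box Dia r -> Box r) requires Box Dia r -> Box r at some successor in {a, d, f, g, h}.
      At a: Box Dia r -> Box r is false.
      At d: Box Dia r -> Box r is false.
      At f: Box Dia r -> Box r is false.
      At g: Box Dia r -> Box r is false.
      At h: Box Dia r -> Box r is false.
    So Dia (Box Dia r -> Box r) is false at f.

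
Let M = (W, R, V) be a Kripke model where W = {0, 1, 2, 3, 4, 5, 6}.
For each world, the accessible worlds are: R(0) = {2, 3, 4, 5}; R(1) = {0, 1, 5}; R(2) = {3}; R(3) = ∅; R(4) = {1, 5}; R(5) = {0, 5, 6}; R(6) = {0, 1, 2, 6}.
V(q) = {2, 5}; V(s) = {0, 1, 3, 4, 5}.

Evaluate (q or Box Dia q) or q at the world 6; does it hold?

At 6: q or Box Dia q is false, q is false, so (q or Box Dia q) or q is false.
  At 6: q is false, Box Dia q is false, so q or Box Dia q is false.
    At 6: Box Dia q requires Dia q at every successor {0, 1, 2, 6}.
      Dia q fails at 2, so Box Dia q is false at 6.

No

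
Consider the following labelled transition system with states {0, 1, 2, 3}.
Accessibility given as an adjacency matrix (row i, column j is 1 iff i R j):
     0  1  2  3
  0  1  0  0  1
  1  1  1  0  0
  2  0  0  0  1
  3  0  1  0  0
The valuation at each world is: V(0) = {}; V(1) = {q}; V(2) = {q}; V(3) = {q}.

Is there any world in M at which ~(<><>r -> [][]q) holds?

No

Let φ = ~(<><>r -> [][]q). Evaluate φ at each world:
  0 (successors {0, 3}): φ is false.
  1 (successors {0, 1}): φ is false.
  2 (successors {3}): φ is false.
  3 (successors {1}): φ is false.
For instance, at 1:
  At 1: <><>r -> [][]q is true, so ~(<><>r -> [][]q) is false.
    At 1: <><>r is false, [][]q is false, so <><>r -> [][]q is true.
      At 1: <><>r requires <>r at some successor in {0, 1}.
        At 0: <>r is false.
        At 1: <>r is false.
      So <><>r is false at 1.
      At 1: [][]q requires []q at every successor {0, 1}.
        []q fails at 0, so [][]q is false at 1.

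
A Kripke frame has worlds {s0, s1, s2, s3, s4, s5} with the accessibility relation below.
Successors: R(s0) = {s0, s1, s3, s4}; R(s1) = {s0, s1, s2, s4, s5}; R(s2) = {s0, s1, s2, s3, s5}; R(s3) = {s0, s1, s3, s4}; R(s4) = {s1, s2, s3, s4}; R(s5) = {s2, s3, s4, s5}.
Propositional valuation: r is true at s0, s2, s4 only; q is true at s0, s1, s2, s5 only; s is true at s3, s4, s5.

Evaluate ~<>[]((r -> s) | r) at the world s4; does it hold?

No

At s4: <>[]((r -> s) | r) is true, so ~<>[]((r -> s) | r) is false.
  At s4: <>[]((r -> s) | r) requires []((r -> s) | r) at some successor in {s1, s2, s3, s4}.
    []((r -> s) | r) holds at s1, so <>[]((r -> s) | r) is true at s4.
      At s1: []((r -> s) | r) requires (r -> s) | r at every successor {s0, s1, s2, s4, s5}.
        At s0: (r -> s) | r is true.
        At s1: (r -> s) | r is true.
        At s2: (r -> s) | r is true.
        At s4: (r -> s) | r is true.
        At s5: (r -> s) | r is true.
      So []((r -> s) | r) is true at s1.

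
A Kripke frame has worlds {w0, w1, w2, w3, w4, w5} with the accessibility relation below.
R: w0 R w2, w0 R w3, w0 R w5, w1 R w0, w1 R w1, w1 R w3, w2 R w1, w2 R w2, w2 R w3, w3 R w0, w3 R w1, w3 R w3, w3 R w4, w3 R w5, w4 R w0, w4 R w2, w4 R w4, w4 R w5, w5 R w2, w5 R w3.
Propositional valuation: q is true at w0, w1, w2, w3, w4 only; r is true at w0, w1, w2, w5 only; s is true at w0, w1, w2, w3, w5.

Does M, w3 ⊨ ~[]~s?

Yes

Recall that []ψ holds at a world iff ψ holds at every accessible world, and <>ψ holds iff ψ holds at some accessible world.
At w3: []~s is false, so ~[]~s is true.
  At w3: []~s requires ~s at every successor {w0, w1, w3, w4, w5}.
    ~s fails at w0, so []~s is false at w3.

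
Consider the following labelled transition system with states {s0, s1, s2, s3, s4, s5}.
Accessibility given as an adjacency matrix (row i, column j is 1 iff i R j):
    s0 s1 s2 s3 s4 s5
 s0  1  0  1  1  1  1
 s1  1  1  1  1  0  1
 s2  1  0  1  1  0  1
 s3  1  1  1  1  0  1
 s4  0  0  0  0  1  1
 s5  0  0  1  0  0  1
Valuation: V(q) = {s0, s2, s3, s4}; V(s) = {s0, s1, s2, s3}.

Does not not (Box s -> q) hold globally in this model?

Yes

Let φ = not not (Box s -> q). Evaluate φ at each world:
  s0 (successors {s0, s2, s3, s4, s5}): φ is true.
  s1 (successors {s0, s1, s2, s3, s5}): φ is true.
  s2 (successors {s0, s2, s3, s5}): φ is true.
  s3 (successors {s0, s1, s2, s3, s5}): φ is true.
  s4 (successors {s4, s5}): φ is true.
  s5 (successors {s2, s5}): φ is true.
For instance, at s2:
  At s2: not (Box s -> q) is false, so not not (Box s -> q) is true.
    At s2: Box s -> q is true, so not (Box s -> q) is false.
      At s2: Box s is false, q is true, so Box s -> q is true.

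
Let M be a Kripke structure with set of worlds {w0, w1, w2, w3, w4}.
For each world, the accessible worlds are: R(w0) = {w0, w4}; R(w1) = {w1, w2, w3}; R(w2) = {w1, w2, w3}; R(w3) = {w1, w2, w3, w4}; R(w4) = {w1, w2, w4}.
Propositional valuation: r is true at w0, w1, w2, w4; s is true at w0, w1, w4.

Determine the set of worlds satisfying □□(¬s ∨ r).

Let φ = □□(¬s ∨ r). Evaluate φ at each world:
  w0 (successors {w0, w4}): φ is true.
  w1 (successors {w1, w2, w3}): φ is true.
  w2 (successors {w1, w2, w3}): φ is true.
  w3 (successors {w1, w2, w3, w4}): φ is true.
  w4 (successors {w1, w2, w4}): φ is true.
For instance, at w3:
  At w3: □□(¬s ∨ r) requires □(¬s ∨ r) at every successor {w1, w2, w3, w4}.
    At w1: □(¬s ∨ r) is true.
    At w2: □(¬s ∨ r) is true.
    At w3: □(¬s ∨ r) is true.
    At w4: □(¬s ∨ r) is true.
  So □□(¬s ∨ r) is true at w3.
Satisfying worlds: {w0, w1, w2, w3, w4}

w0, w1, w2, w3, w4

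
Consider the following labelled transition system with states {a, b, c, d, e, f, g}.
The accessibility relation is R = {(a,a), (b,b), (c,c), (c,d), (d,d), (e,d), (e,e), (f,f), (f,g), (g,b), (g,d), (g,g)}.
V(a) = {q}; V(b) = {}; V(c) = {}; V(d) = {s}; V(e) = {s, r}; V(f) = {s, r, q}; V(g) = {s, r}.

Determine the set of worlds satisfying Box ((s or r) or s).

Let φ = Box ((s or r) or s). Evaluate φ at each world:
  a (successors {a}): φ is false.
  b (successors {b}): φ is false.
  c (successors {c, d}): φ is false.
  d (successors {d}): φ is true.
  e (successors {d, e}): φ is true.
  f (successors {f, g}): φ is true.
  g (successors {b, d, g}): φ is false.
For instance, at d:
  At d: Box ((s or r) or s) requires (s or r) or s at every successor {d}.
    At d: (s or r) or s is true.
  So Box ((s or r) or s) is true at d.
Satisfying worlds: {d, e, f}

d, e, f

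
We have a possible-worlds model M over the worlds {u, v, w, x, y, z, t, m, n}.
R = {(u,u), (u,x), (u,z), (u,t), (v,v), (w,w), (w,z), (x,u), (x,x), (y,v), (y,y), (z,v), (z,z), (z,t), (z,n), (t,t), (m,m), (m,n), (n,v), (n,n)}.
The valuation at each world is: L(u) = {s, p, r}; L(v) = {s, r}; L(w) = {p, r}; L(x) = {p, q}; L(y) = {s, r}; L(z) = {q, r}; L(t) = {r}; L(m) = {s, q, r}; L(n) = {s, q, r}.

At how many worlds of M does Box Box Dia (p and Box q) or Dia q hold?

6

Let φ = Box Box Dia (p and Box q) or Dia q. Evaluate φ at each world:
  u (successors {u, x, z, t}): φ is true.
  v (successors {v}): φ is false.
  w (successors {w, z}): φ is true.
  x (successors {u, x}): φ is true.
  y (successors {v, y}): φ is false.
  z (successors {v, z, t, n}): φ is true.
  t (successors {t}): φ is false.
  m (successors {m, n}): φ is true.
  n (successors {v, n}): φ is true.
For instance, at z:
  At z: Box Box Dia (p and Box q) is false, Dia q is true, so Box Box Dia (p and Box q) or Dia q is true.
    At z: Box Box Dia (p and Box q) requires Box Dia (p and Box q) at every successor {v, z, t, n}.
      Box Dia (p and Box q) fails at v, so Box Box Dia (p and Box q) is false at z.
    At z: Dia q requires q at some successor in {v, z, t, n}.
      q holds at z, so Dia q is true at z.
Satisfying worlds: {u, w, x, z, m, n}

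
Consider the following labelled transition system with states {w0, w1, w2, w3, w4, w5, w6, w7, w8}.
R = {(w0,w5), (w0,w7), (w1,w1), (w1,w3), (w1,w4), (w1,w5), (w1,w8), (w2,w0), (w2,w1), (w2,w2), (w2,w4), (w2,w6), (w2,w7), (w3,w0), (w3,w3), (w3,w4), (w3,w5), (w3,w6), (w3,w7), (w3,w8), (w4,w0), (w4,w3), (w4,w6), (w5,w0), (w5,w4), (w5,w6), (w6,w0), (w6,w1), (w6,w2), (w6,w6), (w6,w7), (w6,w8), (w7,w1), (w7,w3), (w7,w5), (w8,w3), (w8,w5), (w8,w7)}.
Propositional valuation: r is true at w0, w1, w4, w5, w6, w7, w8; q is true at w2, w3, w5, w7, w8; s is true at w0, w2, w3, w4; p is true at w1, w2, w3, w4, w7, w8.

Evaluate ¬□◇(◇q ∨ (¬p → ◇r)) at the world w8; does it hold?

At w8: □◇(◇q ∨ (¬p → ◇r)) is true, so ¬□◇(◇q ∨ (¬p → ◇r)) is false.
  At w8: □◇(◇q ∨ (¬p → ◇r)) requires ◇(◇q ∨ (¬p → ◇r)) at every successor {w3, w5, w7}.
      At w3: ◇(◇q ∨ (¬p → ◇r)) requires ◇q ∨ (¬p → ◇r) at some successor in {w0, w3, w4, w5, w6, w7, w8}.
        ◇q ∨ (¬p → ◇r) holds at w0, so ◇(◇q ∨ (¬p → ◇r)) is true at w3.
      At w5: ◇(◇q ∨ (¬p → ◇r)) requires ◇q ∨ (¬p → ◇r) at some successor in {w0, w4, w6}.
        ◇q ∨ (¬p → ◇r) holds at w0, so ◇(◇q ∨ (¬p → ◇r)) is true at w5.
      At w7: ◇(◇q ∨ (¬p → ◇r)) requires ◇q ∨ (¬p → ◇r) at some successor in {w1, w3, w5}.
        ◇q ∨ (¬p → ◇r) holds at w1, so ◇(◇q ∨ (¬p → ◇r)) is true at w7.
  So □◇(◇q ∨ (¬p → ◇r)) is true at w8.

No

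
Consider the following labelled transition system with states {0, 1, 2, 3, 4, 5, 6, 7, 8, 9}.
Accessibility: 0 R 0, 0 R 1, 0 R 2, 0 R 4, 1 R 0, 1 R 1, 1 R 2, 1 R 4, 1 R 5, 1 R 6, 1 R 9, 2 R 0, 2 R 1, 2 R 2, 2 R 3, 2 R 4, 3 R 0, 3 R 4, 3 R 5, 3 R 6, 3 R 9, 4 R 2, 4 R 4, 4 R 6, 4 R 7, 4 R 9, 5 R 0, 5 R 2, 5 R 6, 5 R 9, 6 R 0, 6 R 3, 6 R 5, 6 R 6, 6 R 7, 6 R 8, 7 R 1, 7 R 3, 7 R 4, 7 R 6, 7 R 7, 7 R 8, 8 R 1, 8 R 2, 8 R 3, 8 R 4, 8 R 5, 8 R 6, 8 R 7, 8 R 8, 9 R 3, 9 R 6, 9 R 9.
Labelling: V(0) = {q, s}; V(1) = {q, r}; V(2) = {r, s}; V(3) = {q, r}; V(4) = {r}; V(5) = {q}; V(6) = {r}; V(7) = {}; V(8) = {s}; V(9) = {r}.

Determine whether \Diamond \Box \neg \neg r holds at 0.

No

At 0: \Diamond \Box \neg \neg r requires \Box \neg \neg r at some successor in {0, 1, 2, 4}.
  At 0: \Box \neg \neg r is false.
  At 1: \Box \neg \neg r is false.
  At 2: \Box \neg \neg r is false.
  At 4: \Box \neg \neg r is false.
So \Diamond \Box \neg \neg r is false at 0.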